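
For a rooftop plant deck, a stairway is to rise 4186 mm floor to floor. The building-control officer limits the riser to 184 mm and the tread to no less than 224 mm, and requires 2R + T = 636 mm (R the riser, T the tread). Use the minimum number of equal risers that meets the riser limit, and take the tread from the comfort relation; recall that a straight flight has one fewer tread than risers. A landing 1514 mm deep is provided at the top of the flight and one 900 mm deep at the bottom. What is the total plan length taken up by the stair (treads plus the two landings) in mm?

At most 184 each: 4186/184 = 22.75, giving 23 risers.
Riser R = 4186 / 23 = 182 mm, within the 184 mm limit.
Tread T = 636 − 2 × 182 = 272 mm (≥ 224 mm).
23 risers give 22 treads; going = 22 × 272 = 5984 mm.
Add landings: 5984 + 1514 + 900 = 8398 mm.

8398 mm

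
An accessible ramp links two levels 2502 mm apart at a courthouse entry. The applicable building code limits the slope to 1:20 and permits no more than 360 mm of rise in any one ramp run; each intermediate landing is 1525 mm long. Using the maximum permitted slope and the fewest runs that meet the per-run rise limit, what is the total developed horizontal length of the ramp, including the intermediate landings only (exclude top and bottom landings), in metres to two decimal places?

59.19 m

2502 / 360 = 6.95, so 7 ramp runs are needed. That means 6 intermediate landings.
Ramp run (horizontal) at 1:20: 2502 × 20 = 50040 mm.
Intermediate landings: 6 × 1525 = 9150 mm.
Developed length = 50040 + 9150 = 59190 mm.
= 59.19 m.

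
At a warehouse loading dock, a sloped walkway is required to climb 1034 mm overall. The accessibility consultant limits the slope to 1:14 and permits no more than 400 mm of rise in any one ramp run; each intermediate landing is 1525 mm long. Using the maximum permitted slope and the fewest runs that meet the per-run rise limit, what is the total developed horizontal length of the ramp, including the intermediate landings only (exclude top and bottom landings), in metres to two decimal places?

At most 400 each: 1034/400 = 2.58, giving 3 ramp runs. That means 2 intermediate landings.
Horizontal run for 1034 mm of rise at 1:14 is 1034 × 14 = 14476 mm.
Intermediate landings: 2 × 1525 = 3050 mm.
Total developed length = 14476 + 3050 = 17526 mm.
= 17.53 m.

17.53 m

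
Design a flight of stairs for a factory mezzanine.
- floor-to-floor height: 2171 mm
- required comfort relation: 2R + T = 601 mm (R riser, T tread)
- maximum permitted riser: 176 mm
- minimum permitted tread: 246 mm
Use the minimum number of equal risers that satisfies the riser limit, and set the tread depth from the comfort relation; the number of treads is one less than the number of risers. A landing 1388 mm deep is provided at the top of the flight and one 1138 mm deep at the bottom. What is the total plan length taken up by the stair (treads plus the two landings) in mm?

5730 mm

⌈2171/176⌉ = 13 risers.
R = 2171 ÷ 13 = 167 mm.
T = 601 − 2·167 = 267 mm, which satisfies the 246 mm minimum.
Going = (13 − 1) × 267 = 3204 mm.
Add landings: 3204 + 1388 + 1138 = 5730 mm.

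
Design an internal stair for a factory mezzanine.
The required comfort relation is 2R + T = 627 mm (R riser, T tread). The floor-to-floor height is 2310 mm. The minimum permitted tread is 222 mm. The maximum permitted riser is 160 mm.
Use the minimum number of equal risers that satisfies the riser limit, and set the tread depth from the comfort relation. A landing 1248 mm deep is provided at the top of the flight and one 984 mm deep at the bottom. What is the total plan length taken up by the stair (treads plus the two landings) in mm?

6698 mm

⌈2310/160⌉ = 15 risers.
Riser R = 2310 / 15 = 154 mm, within the 160 mm limit.
From 2R + T = 627: T = 627 − 308 = 319 mm.
Going = (15 − 1) × 319 = 4466 mm.
Add landings: 4466 + 1248 + 984 = 6698 mm.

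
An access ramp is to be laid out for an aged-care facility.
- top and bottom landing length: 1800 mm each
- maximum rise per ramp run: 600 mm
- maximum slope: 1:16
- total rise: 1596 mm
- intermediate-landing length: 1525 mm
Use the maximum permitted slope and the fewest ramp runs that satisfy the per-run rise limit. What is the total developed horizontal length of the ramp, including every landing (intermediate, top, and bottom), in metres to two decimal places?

32.19 m

1596 / 600 = 2.66, so 3 ramp runs are needed. That means 2 intermediate landings.
Horizontal run for 1596 mm of rise at 1:16 is 1596 × 16 = 25536 mm.
Intermediate landings: 2 × 1525 = 3050 mm.
Top and bottom landings: 2 × 1800 = 3600 mm.
Total = 25536 + 3050 + 3600 = 32186 mm.
= 32.19 m.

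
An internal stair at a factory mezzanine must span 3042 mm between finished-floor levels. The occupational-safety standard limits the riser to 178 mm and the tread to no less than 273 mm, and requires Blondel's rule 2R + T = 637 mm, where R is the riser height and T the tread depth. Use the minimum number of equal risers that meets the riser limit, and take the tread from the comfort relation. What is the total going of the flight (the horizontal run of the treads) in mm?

3042 / 178 = 17.09, so 18 risers are needed.
Riser R = 3042 / 18 = 169 mm, within the 178 mm limit.
T = 637 − 2·169 = 299 mm, which satisfies the 273 mm minimum.
Going = (18 − 1) × 299 = 5083 mm.

5083 mm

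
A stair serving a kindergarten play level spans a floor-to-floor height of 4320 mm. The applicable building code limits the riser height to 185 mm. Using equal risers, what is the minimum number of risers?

⌈4320/185⌉ = 24 risers.

24 risers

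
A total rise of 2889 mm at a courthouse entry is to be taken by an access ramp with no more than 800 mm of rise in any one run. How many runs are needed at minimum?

4 runs

2889 / 800 = 3.611 → round up to 4 ramp runs.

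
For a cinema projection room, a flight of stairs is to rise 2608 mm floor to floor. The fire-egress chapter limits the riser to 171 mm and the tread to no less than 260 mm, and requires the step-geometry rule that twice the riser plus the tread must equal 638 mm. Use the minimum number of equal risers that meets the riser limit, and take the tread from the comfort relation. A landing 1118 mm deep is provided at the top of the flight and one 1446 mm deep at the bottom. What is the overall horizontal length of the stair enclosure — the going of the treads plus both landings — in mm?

7244 mm

2608 / 171 = 15.251 → round up to 16 risers.
R = 2608 ÷ 16 = 163 mm.
T = 638 − 2·163 = 312 mm, which satisfies the 260 mm minimum.
Going = (16 − 1) × 312 = 4680 mm.
Enclosure = 4680 + 1118 + 1446 = 7244 mm.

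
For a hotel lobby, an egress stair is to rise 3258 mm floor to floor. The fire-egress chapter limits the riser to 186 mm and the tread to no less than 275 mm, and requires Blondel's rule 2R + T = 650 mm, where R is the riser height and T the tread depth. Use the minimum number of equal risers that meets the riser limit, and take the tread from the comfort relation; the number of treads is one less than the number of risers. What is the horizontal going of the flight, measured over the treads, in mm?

3258 / 186 = 17.52, so 18 risers are needed.
R = 3258 ÷ 18 = 181 mm.
From 2R + T = 650: T = 650 − 362 = 288 mm.
Treads = 18 − 1 = 17; going = 17 × 288 = 4896 mm.

4896 mm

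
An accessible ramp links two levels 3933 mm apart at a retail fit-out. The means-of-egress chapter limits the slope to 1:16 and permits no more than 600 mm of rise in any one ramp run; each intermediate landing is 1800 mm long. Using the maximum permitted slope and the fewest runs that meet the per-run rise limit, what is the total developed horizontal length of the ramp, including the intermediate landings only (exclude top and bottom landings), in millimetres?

3933 / 600 = 6.555 → round up to 7 ramp runs. That means 6 intermediate landings.
Ramp run (horizontal) at 1:16: 3933 × 16 = 62928 mm.
6 intermediate landings contribute 6 × 1800 = 10800 mm.
Developed length = 62928 + 10800 = 73728 mm.

73728 mm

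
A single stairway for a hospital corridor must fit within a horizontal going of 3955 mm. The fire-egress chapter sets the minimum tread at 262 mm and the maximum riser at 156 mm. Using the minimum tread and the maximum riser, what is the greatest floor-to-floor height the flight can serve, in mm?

2496 mm

3955 / 262 = 15.10, so 15 treads fit.
Risers = treads + 1 = 16.
Maximum height = 16 × 156 = 2496 mm.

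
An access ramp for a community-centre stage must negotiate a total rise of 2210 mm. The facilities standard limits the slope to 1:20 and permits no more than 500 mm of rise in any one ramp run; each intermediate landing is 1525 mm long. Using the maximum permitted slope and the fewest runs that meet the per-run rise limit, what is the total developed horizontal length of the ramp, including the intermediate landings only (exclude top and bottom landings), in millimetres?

At most 500 each: 2210/500 = 4.42, giving 5 ramp runs. That means 4 intermediate landings.
Horizontal run for 2210 mm of rise at 1:20 is 2210 × 20 = 44200 mm.
4 intermediate landings contribute 4 × 1525 = 6100 mm.
Total developed length = 44200 + 6100 = 50300 mm.

50300 mm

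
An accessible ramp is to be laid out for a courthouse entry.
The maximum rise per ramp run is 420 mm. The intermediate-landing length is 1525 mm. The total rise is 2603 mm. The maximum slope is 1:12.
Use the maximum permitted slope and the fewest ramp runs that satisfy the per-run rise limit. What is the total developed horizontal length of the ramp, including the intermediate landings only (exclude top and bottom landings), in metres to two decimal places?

2603 / 420 = 6.20, so 7 ramp runs are needed. That means 6 intermediate landings.
Ramp run (horizontal) at 1:12: 2603 × 12 = 31236 mm.
Intermediate landings: 6 × 1525 = 9150 mm.
Total developed length = 31236 + 9150 = 40386 mm.
= 40.39 m.

40.39 m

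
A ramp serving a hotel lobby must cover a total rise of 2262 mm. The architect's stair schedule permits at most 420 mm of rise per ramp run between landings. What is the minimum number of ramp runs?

6 runs

⌈2262/420⌉ = 6 ramp runs.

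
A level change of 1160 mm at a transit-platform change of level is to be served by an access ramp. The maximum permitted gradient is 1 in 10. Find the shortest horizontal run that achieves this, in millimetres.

Run = rise × 10 = 1160 × 10 = 11600 mm.

11600 mm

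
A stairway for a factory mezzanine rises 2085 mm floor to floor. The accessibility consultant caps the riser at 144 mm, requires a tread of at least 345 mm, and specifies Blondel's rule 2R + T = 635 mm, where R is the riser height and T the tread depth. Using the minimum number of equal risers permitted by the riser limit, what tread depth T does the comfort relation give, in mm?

⌈2085/144⌉ = 15 risers.
Riser R = 2085 / 15 = 139 mm, within the 144 mm limit.
Tread T = 635 − 2 × 139 = 357 mm (≥ 345 mm).

357 mm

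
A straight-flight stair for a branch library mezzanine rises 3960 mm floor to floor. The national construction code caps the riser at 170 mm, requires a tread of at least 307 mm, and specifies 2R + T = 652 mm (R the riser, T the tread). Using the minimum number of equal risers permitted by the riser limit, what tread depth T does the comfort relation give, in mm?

322 mm

⌈3960/170⌉ = 24 risers.
R = 3960 ÷ 24 = 165 mm.
Tread T = 652 − 2 × 165 = 322 mm (≥ 307 mm).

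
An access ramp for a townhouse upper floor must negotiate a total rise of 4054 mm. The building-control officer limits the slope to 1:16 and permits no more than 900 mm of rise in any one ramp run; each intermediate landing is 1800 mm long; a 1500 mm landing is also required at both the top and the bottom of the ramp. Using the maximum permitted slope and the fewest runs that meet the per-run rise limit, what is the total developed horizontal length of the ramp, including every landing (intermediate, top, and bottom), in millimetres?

75064 mm

4054 / 900 = 4.50, so 5 ramp runs are needed. That means 4 intermediate landings.
Ramp run (horizontal) at 1:16: 4054 × 16 = 64864 mm.
Intermediate landings: 4 × 1800 = 7200 mm.
Top and bottom landings: 2 × 1500 = 3000 mm.
Total = 64864 + 7200 + 3000 = 75064 mm.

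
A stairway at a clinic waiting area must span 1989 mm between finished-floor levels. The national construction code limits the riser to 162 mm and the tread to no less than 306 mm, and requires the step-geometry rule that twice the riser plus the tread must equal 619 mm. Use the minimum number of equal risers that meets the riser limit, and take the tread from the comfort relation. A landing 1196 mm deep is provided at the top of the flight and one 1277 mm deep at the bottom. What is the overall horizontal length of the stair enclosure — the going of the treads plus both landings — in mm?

6229 mm

At most 162 each: 1989/162 = 12.28, giving 13 risers.
Riser R = 1989 / 13 = 153 mm, within the 162 mm limit.
T = 619 − 2·153 = 313 mm, which satisfies the 306 mm minimum.
Going = (13 − 1) × 313 = 3756 mm.
Add landings: 3756 + 1196 + 1277 = 6229 mm.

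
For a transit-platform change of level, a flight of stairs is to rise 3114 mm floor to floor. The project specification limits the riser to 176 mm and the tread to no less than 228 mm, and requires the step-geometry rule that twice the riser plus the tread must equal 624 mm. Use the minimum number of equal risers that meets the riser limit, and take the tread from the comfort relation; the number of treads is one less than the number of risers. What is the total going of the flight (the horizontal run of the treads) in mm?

4726 mm

⌈3114/176⌉ = 18 risers.
Riser R = 3114 / 18 = 173 mm, within the 176 mm limit.
From 2R + T = 624: T = 624 − 346 = 278 mm.
18 risers give 17 treads; going = 17 × 278 = 4726 mm.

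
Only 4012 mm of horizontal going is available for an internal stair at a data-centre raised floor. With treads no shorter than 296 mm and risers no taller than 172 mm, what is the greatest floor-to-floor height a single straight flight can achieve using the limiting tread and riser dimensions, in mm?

Treads that fit: ⌊4012 / 296⌋ = 13.
Risers = treads + 1 = 14.
Maximum height = 14 × 172 = 2408 mm.

2408 mm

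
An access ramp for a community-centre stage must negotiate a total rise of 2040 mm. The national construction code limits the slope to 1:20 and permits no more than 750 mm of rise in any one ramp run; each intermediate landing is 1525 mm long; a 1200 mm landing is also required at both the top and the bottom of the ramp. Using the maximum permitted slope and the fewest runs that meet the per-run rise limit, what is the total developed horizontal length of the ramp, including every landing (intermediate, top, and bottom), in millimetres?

46250 mm

2040 / 750 = 2.720 → round up to 3 ramp runs. That means 2 intermediate landings.
Ramp run (horizontal) at 1:20: 2040 × 20 = 40800 mm.
Intermediate landings: 2 × 1525 = 3050 mm.
Top and bottom landings: 2 × 1200 = 2400 mm.
Total = 40800 + 3050 + 2400 = 46250 mm.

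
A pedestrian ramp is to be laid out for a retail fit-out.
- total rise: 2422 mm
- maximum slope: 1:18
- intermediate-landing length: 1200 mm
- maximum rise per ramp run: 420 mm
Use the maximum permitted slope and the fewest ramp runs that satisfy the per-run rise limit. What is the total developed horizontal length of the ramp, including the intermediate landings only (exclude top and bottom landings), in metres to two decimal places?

⌈2422/420⌉ = 6 ramp runs. That means 5 intermediate landings.
Horizontal run for 2422 mm of rise at 1:18 is 2422 × 18 = 43596 mm.
Intermediate landings: 5 × 1200 = 6000 mm.
Developed length = 43596 + 6000 = 49596 mm.
= 49.60 m.

49.60 m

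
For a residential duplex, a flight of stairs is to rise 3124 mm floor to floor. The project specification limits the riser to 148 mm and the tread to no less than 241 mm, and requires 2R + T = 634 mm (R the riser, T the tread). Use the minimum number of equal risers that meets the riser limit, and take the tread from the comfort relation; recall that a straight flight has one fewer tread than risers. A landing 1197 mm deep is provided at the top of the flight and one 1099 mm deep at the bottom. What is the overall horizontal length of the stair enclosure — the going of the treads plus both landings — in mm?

9646 mm

3124 / 148 = 21.11, so 22 risers are needed.
R = 3124 ÷ 22 = 142 mm.
Tread T = 634 − 2 × 142 = 350 mm (≥ 241 mm).
Treads = 22 − 1 = 21; going = 21 × 350 = 7350 mm.
Enclosure = 7350 + 1197 + 1099 = 9646 mm.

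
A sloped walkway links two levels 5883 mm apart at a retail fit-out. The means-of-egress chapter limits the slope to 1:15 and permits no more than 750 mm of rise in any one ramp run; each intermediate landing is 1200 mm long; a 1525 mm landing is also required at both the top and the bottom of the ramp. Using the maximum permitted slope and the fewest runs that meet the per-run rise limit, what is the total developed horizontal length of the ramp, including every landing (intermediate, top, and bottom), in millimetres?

At most 750 each: 5883/750 = 7.84, giving 8 ramp runs. That means 7 intermediate landings.
Horizontal run for 5883 mm of rise at 1:15 is 5883 × 15 = 88245 mm.
Intermediate landings: 7 × 1200 = 8400 mm.
Top and bottom landings: 2 × 1525 = 3050 mm.
Total = 88245 + 8400 + 3050 = 99695 mm.

99695 mm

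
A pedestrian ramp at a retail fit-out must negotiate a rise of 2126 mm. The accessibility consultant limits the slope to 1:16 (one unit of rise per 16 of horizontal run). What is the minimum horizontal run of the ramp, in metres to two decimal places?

34.02 m

At 1:16 the run is 16 × 2126 = 34016 mm.
34016 mm = 34.02 m.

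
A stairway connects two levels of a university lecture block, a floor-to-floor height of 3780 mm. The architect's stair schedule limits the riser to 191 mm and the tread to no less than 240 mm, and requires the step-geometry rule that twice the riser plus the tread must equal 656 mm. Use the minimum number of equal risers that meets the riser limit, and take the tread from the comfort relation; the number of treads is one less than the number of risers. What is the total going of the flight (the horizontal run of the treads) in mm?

5282 mm

3780 / 191 = 19.791 → round up to 20 risers.
Riser R = 3780 / 20 = 189 mm, within the 191 mm limit.
Tread T = 656 − 2 × 189 = 278 mm (≥ 240 mm).
Treads = 20 − 1 = 19; going = 19 × 278 = 5282 mm.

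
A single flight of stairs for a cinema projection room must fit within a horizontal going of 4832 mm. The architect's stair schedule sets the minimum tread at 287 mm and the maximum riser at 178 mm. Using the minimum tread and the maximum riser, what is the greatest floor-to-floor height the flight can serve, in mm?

4832 / 287 = 16.84, so 16 treads fit.
Risers = treads + 1 = 17.
Maximum height = 17 × 178 = 3026 mm.

3026 mm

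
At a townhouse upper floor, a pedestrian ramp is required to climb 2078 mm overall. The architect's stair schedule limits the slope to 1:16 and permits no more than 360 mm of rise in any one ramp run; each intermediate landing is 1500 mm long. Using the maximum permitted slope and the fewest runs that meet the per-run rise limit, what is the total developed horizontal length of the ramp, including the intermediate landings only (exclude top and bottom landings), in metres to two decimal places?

At most 360 each: 2078/360 = 5.77, giving 6 ramp runs. That means 5 intermediate landings.
Ramp run (horizontal) at 1:16: 2078 × 16 = 33248 mm.
Intermediate landings: 5 × 1500 = 7500 mm.
Developed length = 33248 + 7500 = 40748 mm.
= 40.75 m.

40.75 m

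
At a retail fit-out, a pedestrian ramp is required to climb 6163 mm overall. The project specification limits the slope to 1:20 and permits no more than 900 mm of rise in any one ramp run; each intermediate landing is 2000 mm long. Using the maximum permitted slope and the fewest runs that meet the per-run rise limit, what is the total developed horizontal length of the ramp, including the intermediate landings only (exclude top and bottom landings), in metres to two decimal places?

⌈6163/900⌉ = 7 ramp runs. That means 6 intermediate landings.
Horizontal run for 6163 mm of rise at 1:20 is 6163 × 20 = 123260 mm.
6 intermediate landings contribute 6 × 2000 = 12000 mm.
Developed length = 123260 + 12000 = 135260 mm.
= 135.26 m.

135.26 m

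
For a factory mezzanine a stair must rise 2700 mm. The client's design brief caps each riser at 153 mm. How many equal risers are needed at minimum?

2700 / 153 = 17.647 → round up to 18 risers.

18 risers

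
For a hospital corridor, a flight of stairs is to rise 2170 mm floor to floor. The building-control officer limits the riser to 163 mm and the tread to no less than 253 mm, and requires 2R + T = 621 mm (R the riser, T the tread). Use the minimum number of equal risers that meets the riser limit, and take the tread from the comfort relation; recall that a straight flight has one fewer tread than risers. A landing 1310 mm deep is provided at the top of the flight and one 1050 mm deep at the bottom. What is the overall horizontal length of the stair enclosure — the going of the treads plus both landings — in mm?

6403 mm

2170 / 163 = 13.313 → round up to 14 risers.
Riser R = 2170 / 14 = 155 mm, within the 163 mm limit.
Tread T = 621 − 2 × 155 = 311 mm (≥ 253 mm).
Treads = 14 − 1 = 13; going = 13 × 311 = 4043 mm.
Add landings: 4043 + 1310 + 1050 = 6403 mm.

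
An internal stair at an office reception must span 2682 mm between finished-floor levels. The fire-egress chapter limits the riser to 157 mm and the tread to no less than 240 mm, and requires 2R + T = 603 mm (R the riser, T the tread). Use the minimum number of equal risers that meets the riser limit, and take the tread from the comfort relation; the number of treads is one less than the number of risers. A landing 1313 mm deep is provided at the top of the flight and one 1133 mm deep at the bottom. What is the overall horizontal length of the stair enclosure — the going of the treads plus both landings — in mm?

7631 mm

2682 / 157 = 17.08, so 18 risers are needed.
R = 2682 ÷ 18 = 149 mm.
T = 603 − 2·149 = 305 mm, which satisfies the 240 mm minimum.
Going = (18 − 1) × 305 = 5185 mm.
Enclosure = 5185 + 1313 + 1133 = 7631 mm.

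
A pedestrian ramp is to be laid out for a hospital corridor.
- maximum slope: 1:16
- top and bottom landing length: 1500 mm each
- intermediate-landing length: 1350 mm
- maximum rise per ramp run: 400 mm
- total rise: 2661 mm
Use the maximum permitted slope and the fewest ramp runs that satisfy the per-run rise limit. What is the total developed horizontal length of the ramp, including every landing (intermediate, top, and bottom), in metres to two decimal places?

At most 400 each: 2661/400 = 6.65, giving 7 ramp runs. That means 6 intermediate landings.
Ramp run (horizontal) at 1:16: 2661 × 16 = 42576 mm.
6 intermediate landings contribute 6 × 1350 = 8100 mm.
Top and bottom landings: 2 × 1500 = 3000 mm.
Total = 42576 + 8100 + 3000 = 53676 mm.
= 53.68 m.

53.68 m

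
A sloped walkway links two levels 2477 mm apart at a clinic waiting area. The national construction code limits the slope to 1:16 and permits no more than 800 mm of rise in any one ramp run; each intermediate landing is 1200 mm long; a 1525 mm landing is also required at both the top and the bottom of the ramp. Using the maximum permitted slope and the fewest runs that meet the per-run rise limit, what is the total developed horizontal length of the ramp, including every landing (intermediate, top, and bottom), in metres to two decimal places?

2477 / 800 = 3.096 → round up to 4 ramp runs. That means 3 intermediate landings.
Ramp run (horizontal) at 1:16: 2477 × 16 = 39632 mm.
3 intermediate landings contribute 3 × 1200 = 3600 mm.
Top and bottom landings: 2 × 1525 = 3050 mm.
Total = 39632 + 3600 + 3050 = 46282 mm.
= 46.28 m.

46.28 m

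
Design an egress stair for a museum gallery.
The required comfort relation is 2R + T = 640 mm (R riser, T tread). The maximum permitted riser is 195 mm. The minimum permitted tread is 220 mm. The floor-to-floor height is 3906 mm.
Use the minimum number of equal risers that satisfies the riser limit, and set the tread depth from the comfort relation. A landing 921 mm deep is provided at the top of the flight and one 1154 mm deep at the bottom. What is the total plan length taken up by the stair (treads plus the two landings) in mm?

7435 mm

3906 / 195 = 20.03, so 21 risers are needed.
Riser R = 3906 / 21 = 186 mm, within the 195 mm limit.
T = 640 − 2·186 = 268 mm, which satisfies the 220 mm minimum.
21 risers give 20 treads; going = 20 × 268 = 5360 mm.
Add landings: 5360 + 921 + 1154 = 7435 mm.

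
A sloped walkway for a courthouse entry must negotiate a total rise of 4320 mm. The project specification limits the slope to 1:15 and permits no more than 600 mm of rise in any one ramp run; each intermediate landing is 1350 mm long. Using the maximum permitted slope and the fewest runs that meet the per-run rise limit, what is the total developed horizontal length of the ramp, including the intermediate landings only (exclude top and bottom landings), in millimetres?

⌈4320/600⌉ = 8 ramp runs. That means 7 intermediate landings.
Ramp run (horizontal) at 1:15: 4320 × 15 = 64800 mm.
Intermediate landings: 7 × 1350 = 9450 mm.
Total developed length = 64800 + 9450 = 74250 mm.

74250 mm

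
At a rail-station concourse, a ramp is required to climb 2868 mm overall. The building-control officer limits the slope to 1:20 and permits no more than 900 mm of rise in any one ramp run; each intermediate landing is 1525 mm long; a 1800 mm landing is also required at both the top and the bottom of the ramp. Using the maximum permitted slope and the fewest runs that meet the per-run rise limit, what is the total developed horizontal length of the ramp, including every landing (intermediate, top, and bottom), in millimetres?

65535 mm

⌈2868/900⌉ = 4 ramp runs. That means 3 intermediate landings.
Horizontal run for 2868 mm of rise at 1:20 is 2868 × 20 = 57360 mm.
Intermediate landings: 3 × 1525 = 4575 mm.
Top and bottom landings: 2 × 1800 = 3600 mm.
Total = 57360 + 4575 + 3600 = 65535 mm.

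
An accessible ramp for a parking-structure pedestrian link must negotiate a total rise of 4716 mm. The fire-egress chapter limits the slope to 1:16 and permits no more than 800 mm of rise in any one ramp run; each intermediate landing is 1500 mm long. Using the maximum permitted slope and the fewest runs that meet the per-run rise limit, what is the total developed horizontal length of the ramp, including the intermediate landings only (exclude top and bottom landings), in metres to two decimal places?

At most 800 each: 4716/800 = 5.89, giving 6 ramp runs. That means 5 intermediate landings.
Ramp run (horizontal) at 1:16: 4716 × 16 = 75456 mm.
Intermediate landings: 5 × 1500 = 7500 mm.
Total developed length = 75456 + 7500 = 82956 mm.
= 82.96 m.

82.96 m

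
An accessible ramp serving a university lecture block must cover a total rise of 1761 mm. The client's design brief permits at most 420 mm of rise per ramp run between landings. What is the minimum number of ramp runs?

1761 / 420 = 4.19, so 5 ramp runs are needed.

5 runs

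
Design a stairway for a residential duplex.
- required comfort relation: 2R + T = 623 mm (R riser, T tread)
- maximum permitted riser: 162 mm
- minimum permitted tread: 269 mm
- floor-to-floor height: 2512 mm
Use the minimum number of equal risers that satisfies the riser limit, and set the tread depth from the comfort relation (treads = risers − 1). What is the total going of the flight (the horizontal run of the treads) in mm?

⌈2512/162⌉ = 16 risers.
Each riser is 2512/16 = 157 mm (≤ 162 mm).
From 2R + T = 623: T = 623 − 314 = 309 mm.
Going = (16 − 1) × 309 = 4635 mm.

4635 mm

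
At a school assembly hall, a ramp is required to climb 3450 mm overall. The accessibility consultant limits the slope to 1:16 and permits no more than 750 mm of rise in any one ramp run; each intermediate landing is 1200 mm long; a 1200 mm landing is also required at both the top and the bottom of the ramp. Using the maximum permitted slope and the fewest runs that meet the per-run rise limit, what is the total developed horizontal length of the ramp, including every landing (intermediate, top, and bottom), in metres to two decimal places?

62.40 m

3450 / 750 = 4.600 → round up to 5 ramp runs. That means 4 intermediate landings.
Ramp run (horizontal) at 1:16: 3450 × 16 = 55200 mm.
Intermediate landings: 4 × 1200 = 4800 mm.
Top and bottom landings: 2 × 1200 = 2400 mm.
Total = 55200 + 4800 + 2400 = 62400 mm.
= 62.40 m.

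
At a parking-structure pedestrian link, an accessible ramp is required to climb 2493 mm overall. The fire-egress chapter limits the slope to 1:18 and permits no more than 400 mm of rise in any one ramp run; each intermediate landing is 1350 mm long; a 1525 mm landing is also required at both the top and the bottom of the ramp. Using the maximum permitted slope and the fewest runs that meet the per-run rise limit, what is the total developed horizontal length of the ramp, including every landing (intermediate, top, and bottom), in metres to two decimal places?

2493 / 400 = 6.23, so 7 ramp runs are needed. That means 6 intermediate landings.
Ramp run (horizontal) at 1:18: 2493 × 18 = 44874 mm.
6 intermediate landings contribute 6 × 1350 = 8100 mm.
Top and bottom landings: 2 × 1525 = 3050 mm.
Total = 44874 + 8100 + 3050 = 56024 mm.
= 56.02 m.

56.02 m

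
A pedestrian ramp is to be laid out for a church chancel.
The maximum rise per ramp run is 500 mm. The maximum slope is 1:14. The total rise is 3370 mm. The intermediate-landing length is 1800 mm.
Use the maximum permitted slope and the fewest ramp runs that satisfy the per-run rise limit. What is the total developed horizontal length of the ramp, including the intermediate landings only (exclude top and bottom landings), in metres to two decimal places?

57.98 m

At most 500 each: 3370/500 = 6.74, giving 7 ramp runs. That means 6 intermediate landings.
Horizontal run for 3370 mm of rise at 1:14 is 3370 × 14 = 47180 mm.
6 intermediate landings contribute 6 × 1800 = 10800 mm.
Total developed length = 47180 + 10800 = 57980 mm.
= 57.98 m.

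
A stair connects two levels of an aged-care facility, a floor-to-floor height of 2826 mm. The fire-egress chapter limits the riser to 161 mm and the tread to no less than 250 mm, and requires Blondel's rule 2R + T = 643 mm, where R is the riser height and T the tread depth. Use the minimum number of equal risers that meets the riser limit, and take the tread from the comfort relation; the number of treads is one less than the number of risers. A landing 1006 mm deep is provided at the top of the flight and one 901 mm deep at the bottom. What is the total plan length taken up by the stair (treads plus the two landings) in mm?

7500 mm

2826 / 161 = 17.55, so 18 risers are needed.
R = 2826 ÷ 18 = 157 mm.
T = 643 − 2·157 = 329 mm, which satisfies the 250 mm minimum.
Treads = 18 − 1 = 17; going = 17 × 329 = 5593 mm.
Enclosure = 5593 + 1006 + 901 = 7500 mm.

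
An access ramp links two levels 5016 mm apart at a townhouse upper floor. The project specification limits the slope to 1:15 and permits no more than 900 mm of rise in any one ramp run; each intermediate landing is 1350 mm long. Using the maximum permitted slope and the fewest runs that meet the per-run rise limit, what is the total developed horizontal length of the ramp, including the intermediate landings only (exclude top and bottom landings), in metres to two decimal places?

5016 / 900 = 5.573 → round up to 6 ramp runs. That means 5 intermediate landings.
Ramp run (horizontal) at 1:15: 5016 × 15 = 75240 mm.
5 intermediate landings contribute 5 × 1350 = 6750 mm.
Total developed length = 75240 + 6750 = 81990 mm.
= 81.99 m.

81.99 m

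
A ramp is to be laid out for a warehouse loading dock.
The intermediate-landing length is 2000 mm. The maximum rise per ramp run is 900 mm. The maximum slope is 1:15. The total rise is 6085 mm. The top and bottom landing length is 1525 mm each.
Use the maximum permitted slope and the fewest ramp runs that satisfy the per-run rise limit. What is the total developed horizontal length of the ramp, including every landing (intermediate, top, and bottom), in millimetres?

106325 mm

⌈6085/900⌉ = 7 ramp runs. That means 6 intermediate landings.
Ramp run (horizontal) at 1:15: 6085 × 15 = 91275 mm.
6 intermediate landings contribute 6 × 2000 = 12000 mm.
Top and bottom landings: 2 × 1525 = 3050 mm.
Total = 91275 + 12000 + 3050 = 106325 mm.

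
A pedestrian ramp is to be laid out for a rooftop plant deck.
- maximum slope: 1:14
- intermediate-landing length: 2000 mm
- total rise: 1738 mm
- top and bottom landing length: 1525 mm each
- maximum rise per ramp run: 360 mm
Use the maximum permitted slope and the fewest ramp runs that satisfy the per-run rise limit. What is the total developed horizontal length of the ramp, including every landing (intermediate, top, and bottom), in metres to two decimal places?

35.38 m

⌈1738/360⌉ = 5 ramp runs. That means 4 intermediate landings.
Ramp run (horizontal) at 1:14: 1738 × 14 = 24332 mm.
4 intermediate landings contribute 4 × 2000 = 8000 mm.
Top and bottom landings: 2 × 1525 = 3050 mm.
Total = 24332 + 8000 + 3050 = 35382 mm.
= 35.38 m.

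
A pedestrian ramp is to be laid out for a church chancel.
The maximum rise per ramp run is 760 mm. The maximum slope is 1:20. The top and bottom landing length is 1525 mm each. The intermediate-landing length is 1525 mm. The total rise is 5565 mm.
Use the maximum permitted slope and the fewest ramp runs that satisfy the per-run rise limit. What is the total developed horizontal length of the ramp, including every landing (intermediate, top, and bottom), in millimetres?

125025 mm

5565 / 760 = 7.322 → round up to 8 ramp runs. That means 7 intermediate landings.
Ramp run (horizontal) at 1:20: 5565 × 20 = 111300 mm.
Intermediate landings: 7 × 1525 = 10675 mm.
Top and bottom landings: 2 × 1525 = 3050 mm.
Total = 111300 + 10675 + 3050 = 125025 mm.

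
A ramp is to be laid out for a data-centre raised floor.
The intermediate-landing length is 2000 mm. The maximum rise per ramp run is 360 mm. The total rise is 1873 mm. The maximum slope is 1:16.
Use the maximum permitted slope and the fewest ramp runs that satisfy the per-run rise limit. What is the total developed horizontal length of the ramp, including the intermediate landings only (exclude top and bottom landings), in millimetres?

39968 mm

1873 / 360 = 5.20, so 6 ramp runs are needed. That means 5 intermediate landings.
Horizontal run for 1873 mm of rise at 1:16 is 1873 × 16 = 29968 mm.
Intermediate landings: 5 × 2000 = 10000 mm.
Total developed length = 29968 + 10000 = 39968 mm.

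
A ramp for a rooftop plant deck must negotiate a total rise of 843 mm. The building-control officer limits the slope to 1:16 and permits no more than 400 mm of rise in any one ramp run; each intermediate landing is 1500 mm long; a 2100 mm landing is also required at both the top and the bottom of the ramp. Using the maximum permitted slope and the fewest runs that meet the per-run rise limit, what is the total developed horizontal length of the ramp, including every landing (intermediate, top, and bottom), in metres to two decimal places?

20.69 m

⌈843/400⌉ = 3 ramp runs. That means 2 intermediate landings.
Ramp run (horizontal) at 1:16: 843 × 16 = 13488 mm.
Intermediate landings: 2 × 1500 = 3000 mm.
Top and bottom landings: 2 × 2100 = 4200 mm.
Total = 13488 + 3000 + 4200 = 20688 mm.
= 20.69 m.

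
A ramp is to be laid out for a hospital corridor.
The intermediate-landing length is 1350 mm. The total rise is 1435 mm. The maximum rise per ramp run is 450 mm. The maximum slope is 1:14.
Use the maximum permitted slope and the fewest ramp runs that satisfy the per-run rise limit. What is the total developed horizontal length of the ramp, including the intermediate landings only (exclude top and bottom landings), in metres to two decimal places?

1435 / 450 = 3.19, so 4 ramp runs are needed. That means 3 intermediate landings.
Ramp run (horizontal) at 1:14: 1435 × 14 = 20090 mm.
3 intermediate landings contribute 3 × 1350 = 4050 mm.
Developed length = 20090 + 4050 = 24140 mm.
= 24.14 m.

24.14 m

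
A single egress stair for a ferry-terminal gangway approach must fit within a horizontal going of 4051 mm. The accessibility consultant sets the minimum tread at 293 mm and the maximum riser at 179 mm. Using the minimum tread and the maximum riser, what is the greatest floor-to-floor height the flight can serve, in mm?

2506 mm

Treads that fit: ⌊4051 / 293⌋ = 13.
Risers = treads + 1 = 14.
Maximum height = 14 × 179 = 2506 mm.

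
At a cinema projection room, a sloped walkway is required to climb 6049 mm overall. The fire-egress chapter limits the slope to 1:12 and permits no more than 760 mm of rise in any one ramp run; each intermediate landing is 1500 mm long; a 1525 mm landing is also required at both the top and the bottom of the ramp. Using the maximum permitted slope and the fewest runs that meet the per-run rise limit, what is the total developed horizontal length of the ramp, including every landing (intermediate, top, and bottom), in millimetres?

At most 760 each: 6049/760 = 7.96, giving 8 ramp runs. That means 7 intermediate landings.
Horizontal run for 6049 mm of rise at 1:12 is 6049 × 12 = 72588 mm.
Intermediate landings: 7 × 1500 = 10500 mm.
Top and bottom landings: 2 × 1525 = 3050 mm.
Total = 72588 + 10500 + 3050 = 86138 mm.

86138 mm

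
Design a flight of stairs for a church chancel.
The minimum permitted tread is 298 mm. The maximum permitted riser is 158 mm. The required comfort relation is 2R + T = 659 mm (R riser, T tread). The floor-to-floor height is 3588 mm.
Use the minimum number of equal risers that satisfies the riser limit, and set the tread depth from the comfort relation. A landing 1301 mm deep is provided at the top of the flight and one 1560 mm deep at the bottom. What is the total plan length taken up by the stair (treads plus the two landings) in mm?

10495 mm

⌈3588/158⌉ = 23 risers.
Riser R = 3588 / 23 = 156 mm, within the 158 mm limit.
Tread T = 659 − 2 × 156 = 347 mm (≥ 298 mm).
23 risers give 22 treads; going = 22 × 347 = 7634 mm.
Add landings: 7634 + 1301 + 1560 = 10495 mm.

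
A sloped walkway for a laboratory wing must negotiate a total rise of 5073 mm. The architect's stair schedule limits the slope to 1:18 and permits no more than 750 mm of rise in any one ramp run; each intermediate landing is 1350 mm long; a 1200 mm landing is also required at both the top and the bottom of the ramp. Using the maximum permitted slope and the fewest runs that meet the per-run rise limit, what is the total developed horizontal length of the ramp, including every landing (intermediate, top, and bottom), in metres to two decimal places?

101.81 m

⌈5073/750⌉ = 7 ramp runs. That means 6 intermediate landings.
Horizontal run for 5073 mm of rise at 1:18 is 5073 × 18 = 91314 mm.
6 intermediate landings contribute 6 × 1350 = 8100 mm.
Top and bottom landings: 2 × 1200 = 2400 mm.
Total = 91314 + 8100 + 2400 = 101814 mm.
= 101.81 m.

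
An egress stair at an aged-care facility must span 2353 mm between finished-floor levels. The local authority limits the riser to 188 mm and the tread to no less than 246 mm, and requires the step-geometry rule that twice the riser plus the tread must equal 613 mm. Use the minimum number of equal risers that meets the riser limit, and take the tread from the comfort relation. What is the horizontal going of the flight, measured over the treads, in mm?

2353 / 188 = 12.516 → round up to 13 risers.
Riser R = 2353 / 13 = 181 mm, within the 188 mm limit.
Tread T = 613 − 2 × 181 = 251 mm (≥ 246 mm).
Treads = 13 − 1 = 12; going = 12 × 251 = 3012 mm.

3012 mm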